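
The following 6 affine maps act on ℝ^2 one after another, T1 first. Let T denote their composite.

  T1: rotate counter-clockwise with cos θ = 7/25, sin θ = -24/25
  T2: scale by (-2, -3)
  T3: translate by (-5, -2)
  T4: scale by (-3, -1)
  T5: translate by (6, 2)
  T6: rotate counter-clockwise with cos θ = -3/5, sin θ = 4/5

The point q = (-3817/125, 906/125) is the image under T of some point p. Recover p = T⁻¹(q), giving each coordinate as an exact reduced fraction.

p = (-5, 2)

T1 = [7/25 24/25 0; -24/25 7/25 0; 0 0 1]
T2·T1 = [-14/25 -48/25 0; 72/25 -21/25 0; 0 0 1]
T3·…·T1 = [-14/25 -48/25 -5; 72/25 -21/25 -2; 0 0 1]
T4·…·T1 = [42/25 144/25 15; -72/25 21/25 2; 0 0 1]
T5·…·T1 = [42/25 144/25 21; -72/25 21/25 4; 0 0 1]
T6·…·T1 = [162/125 -516/125 -79/5; 384/125 513/125 72/5; 0 0 1]
det M = 18; M⁻¹ = [57/250 86/375 3/10; -64/375 9/125 -56/15; 0 0 1]
M⁻¹ · (-3817/125, 906/125)ᵀ = (-5, 2)ᵀ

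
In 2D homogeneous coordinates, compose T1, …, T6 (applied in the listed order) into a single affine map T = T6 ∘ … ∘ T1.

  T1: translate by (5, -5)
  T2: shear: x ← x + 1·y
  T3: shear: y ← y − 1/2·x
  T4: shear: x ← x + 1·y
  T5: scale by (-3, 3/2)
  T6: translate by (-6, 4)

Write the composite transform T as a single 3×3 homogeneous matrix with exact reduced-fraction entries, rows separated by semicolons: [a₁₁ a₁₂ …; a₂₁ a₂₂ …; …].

T1 = [1 0 5; 0 1 -5; 0 0 1]
T2·T1 = [1 1 0; 0 1 -5; 0 0 1]
T3·…·T1 = [1 1 0; -1/2 1/2 -5; 0 0 1]
T4·…·T1 = [1/2 3/2 -5; -1/2 1/2 -5; 0 0 1]
T5·…·T1 = [-3/2 -9/2 15; -3/4 3/4 -15/2; 0 0 1]
T6·…·T1 = [-3/2 -9/2 9; -3/4 3/4 -7/2; 0 0 1]

T = [-3/2 -9/2 9; -3/4 3/4 -7/2; 0 0 1]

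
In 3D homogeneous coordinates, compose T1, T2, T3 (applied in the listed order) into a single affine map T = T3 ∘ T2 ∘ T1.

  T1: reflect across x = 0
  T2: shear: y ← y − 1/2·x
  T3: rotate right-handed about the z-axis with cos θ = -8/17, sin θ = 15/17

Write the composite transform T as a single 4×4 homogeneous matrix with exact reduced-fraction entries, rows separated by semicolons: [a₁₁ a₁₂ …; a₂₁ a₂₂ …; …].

T1 = [-1 0 0 0; 0 1 0 0; 0 0 1 0; 0 0 0 1]
T2·T1 = [-1 0 0 0; 1/2 1 0 0; 0 0 1 0; 0 0 0 1]
T3·…·T1 = [1/34 -15/17 0 0; -19/17 -8/17 0 0; 0 0 1 0; 0 0 0 1]

T = [1/34 -15/17 0 0; -19/17 -8/17 0 0; 0 0 1 0; 0 0 0 1]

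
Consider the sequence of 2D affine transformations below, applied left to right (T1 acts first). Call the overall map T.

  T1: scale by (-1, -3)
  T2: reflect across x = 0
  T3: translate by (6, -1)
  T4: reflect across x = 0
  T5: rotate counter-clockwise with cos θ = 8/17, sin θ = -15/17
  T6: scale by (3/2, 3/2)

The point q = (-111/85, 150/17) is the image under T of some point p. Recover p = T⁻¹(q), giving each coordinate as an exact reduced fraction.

T1 = [-1 0 0; 0 -3 0; 0 0 1]
T2·T1 = [1 0 0; 0 -3 0; 0 0 1]
T3·…·T1 = [1 0 6; 0 -3 -1; 0 0 1]
T4·…·T1 = [-1 0 -6; 0 -3 -1; 0 0 1]
T5·…·T1 = [-8/17 -45/17 -63/17; 15/17 -24/17 82/17; 0 0 1]
T6·…·T1 = [-12/17 -135/34 -189/34; 45/34 -36/17 123/17; 0 0 1]
det M = 27/4; M⁻¹ = [-16/51 10/17 -6; -10/51 -16/153 -1/3; 0 0 1]
M⁻¹ · (-111/85, 150/17)ᵀ = (-2/5, -1)ᵀ

p = (-2/5, -1)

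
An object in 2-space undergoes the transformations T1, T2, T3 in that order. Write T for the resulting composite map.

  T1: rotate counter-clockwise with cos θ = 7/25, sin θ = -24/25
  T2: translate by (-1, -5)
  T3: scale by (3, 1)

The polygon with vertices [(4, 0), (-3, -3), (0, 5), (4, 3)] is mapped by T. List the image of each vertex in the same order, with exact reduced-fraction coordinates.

image vertices: (9/25, -221/25), (-354/25, -74/25), (57/5, -18/5), (9, -8)

T1 rotate counter-clockwise with cos θ = 7/25, sin θ = -24/25: (4, 0) → (28/25, -96/25); (-3, -3) → (-93/25, 51/25); (0, 5) → (24/5, 7/5); (4, 3) → (4, -3)
T2 translate by (-1, -5): (28/25, -96/25) → (3/25, -221/25); (-93/25, 51/25) → (-118/25, -74/25); (24/5, 7/5) → (19/5, -18/5); (4, -3) → (3, -8)
T3 scale by (3, 1): (3/25, -221/25) → (9/25, -221/25); (-118/25, -74/25) → (-354/25, -74/25); (19/5, -18/5) → (57/5, -18/5); (3, -8) → (9, -8)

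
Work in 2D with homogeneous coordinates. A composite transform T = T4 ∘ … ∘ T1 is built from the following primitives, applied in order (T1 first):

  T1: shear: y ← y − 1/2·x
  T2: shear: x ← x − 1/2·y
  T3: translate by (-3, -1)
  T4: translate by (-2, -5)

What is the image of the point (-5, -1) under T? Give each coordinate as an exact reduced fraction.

T1 shear: y ← y − 1/2·x: (-5, -1) → (-5, 3/2)
T2 shear: x ← x − 1/2·y: (-5, 3/2) → (-23/4, 3/2)
T3 translate by (-3, -1): (-23/4, 3/2) → (-35/4, 1/2)
T4 translate by (-2, -5): (-35/4, 1/2) → (-43/4, -9/2)

T(p) = (-43/4, -9/2)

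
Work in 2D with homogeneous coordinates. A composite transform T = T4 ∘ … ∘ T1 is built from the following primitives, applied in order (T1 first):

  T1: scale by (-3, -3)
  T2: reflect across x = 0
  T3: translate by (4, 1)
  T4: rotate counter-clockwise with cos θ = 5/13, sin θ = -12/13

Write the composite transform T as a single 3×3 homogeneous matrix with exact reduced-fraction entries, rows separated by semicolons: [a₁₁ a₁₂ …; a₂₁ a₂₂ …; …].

T1 = [-3 0 0; 0 -3 0; 0 0 1]
T2·T1 = [3 0 0; 0 -3 0; 0 0 1]
T3·…·T1 = [3 0 4; 0 -3 1; 0 0 1]
T4·…·T1 = [15/13 -36/13 32/13; -36/13 -15/13 -43/13; 0 0 1]

T = [15/13 -36/13 32/13; -36/13 -15/13 -43/13; 0 0 1]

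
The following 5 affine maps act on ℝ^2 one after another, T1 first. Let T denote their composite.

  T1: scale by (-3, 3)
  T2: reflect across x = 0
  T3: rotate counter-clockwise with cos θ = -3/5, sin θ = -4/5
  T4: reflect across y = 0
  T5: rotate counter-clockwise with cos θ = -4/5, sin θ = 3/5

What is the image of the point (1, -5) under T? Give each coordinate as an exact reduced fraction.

T1 scale by (-3, 3): (1, -5) → (-3, -15)
T2 reflect across x = 0: (-3, -15) → (3, -15)
T3 rotate counter-clockwise with cos θ = -3/5, sin θ = -4/5: (3, -15) → (-69/5, 33/5)
T4 reflect across y = 0: (-69/5, 33/5) → (-69/5, -33/5)
T5 rotate counter-clockwise with cos θ = -4/5, sin θ = 3/5: (-69/5, -33/5) → (15, -3)

T(p) = (15, -3)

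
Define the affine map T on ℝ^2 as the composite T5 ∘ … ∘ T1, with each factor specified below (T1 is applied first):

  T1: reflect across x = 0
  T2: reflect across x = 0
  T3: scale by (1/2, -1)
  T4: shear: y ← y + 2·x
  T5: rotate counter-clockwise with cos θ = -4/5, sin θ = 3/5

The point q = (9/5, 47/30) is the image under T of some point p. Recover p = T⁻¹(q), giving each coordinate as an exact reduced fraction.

p = (-1, 4/3)

T1 = [-1 0 0; 0 1 0; 0 0 1]
T2·T1 = [1 0 0; 0 1 0; 0 0 1]
T3·…·T1 = [1/2 0 0; 0 -1 0; 0 0 1]
T4·…·T1 = [1/2 0 0; 1 -1 0; 0 0 1]
T5·…·T1 = [-1 3/5 0; -1/2 4/5 0; 0 0 1]
det M = -1/2; M⁻¹ = [-8/5 6/5 0; -1 2 0; 0 0 1]
M⁻¹ · (9/5, 47/30)ᵀ = (-1, 4/3)ᵀ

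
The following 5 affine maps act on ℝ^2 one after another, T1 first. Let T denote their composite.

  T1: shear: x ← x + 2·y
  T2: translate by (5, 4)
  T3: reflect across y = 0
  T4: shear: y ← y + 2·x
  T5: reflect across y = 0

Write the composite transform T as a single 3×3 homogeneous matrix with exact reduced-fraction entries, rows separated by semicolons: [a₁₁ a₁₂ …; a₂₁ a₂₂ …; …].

T1 = [1 2 0; 0 1 0; 0 0 1]
T2·T1 = [1 2 5; 0 1 4; 0 0 1]
T3·…·T1 = [1 2 5; 0 -1 -4; 0 0 1]
T4·…·T1 = [1 2 5; 2 3 6; 0 0 1]
T5·…·T1 = [1 2 5; -2 -3 -6; 0 0 1]

T = [1 2 5; -2 -3 -6; 0 0 1]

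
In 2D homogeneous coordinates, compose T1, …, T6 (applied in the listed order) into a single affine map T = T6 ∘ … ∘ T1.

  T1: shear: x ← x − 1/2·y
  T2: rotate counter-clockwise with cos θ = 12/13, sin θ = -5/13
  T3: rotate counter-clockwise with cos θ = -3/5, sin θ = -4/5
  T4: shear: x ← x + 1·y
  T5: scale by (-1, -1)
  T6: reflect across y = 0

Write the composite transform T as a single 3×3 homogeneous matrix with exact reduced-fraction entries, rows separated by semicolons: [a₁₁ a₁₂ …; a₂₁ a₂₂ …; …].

T = [89/65 -43/130 0; -33/65 -79/130 0; 0 0 1]

T1 = [1 -1/2 0; 0 1 0; 0 0 1]
T2·T1 = [12/13 -1/13 0; -5/13 29/26 0; 0 0 1]
T3·…·T1 = [-56/65 61/65 0; -33/65 -79/130 0; 0 0 1]
T4·…·T1 = [-89/65 43/130 0; -33/65 -79/130 0; 0 0 1]
T5·…·T1 = [89/65 -43/130 0; 33/65 79/130 0; 0 0 1]
T6·…·T1 = [89/65 -43/130 0; -33/65 -79/130 0; 0 0 1]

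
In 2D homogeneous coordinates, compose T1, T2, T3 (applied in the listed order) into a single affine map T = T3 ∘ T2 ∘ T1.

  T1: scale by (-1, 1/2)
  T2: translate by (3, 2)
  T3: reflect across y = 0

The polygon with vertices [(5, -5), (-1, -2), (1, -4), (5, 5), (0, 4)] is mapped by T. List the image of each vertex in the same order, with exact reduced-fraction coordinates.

T1 scale by (-1, 1/2): (5, -5) → (-5, -5/2); (-1, -2) → (1, -1); (1, -4) → (-1, -2); (5, 5) → (-5, 5/2); (0, 4) → (0, 2)
T2 translate by (3, 2): (-5, -5/2) → (-2, -1/2); (1, -1) → (4, 1); (-1, -2) → (2, 0); (-5, 5/2) → (-2, 9/2); (0, 2) → (3, 4)
T3 reflect across y = 0: (-2, -1/2) → (-2, 1/2); (4, 1) → (4, -1); (2, 0) → (2, 0); (-2, 9/2) → (-2, -9/2); (3, 4) → (3, -4)

image vertices: (-2, 1/2), (4, -1), (2, 0), (-2, -9/2), (3, -4)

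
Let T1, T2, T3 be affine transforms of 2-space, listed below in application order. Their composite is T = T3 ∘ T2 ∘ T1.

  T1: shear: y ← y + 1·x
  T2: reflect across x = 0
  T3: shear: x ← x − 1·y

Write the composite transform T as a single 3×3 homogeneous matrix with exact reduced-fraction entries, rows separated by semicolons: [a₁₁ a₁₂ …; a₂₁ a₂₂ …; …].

T1 = [1 0 0; 1 1 0; 0 0 1]
T2·T1 = [-1 0 0; 1 1 0; 0 0 1]
T3·…·T1 = [-2 -1 0; 1 1 0; 0 0 1]

T = [-2 -1 0; 1 1 0; 0 0 1]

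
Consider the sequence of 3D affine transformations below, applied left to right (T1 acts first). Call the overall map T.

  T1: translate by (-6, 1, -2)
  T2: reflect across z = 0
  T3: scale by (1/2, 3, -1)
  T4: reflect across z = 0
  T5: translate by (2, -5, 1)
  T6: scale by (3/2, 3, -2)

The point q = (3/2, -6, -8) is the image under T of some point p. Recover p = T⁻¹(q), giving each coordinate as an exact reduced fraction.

T1 = [1 0 0 -6; 0 1 0 1; 0 0 1 -2; 0 0 0 1]
T2·T1 = [1 0 0 -6; 0 1 0 1; 0 0 -1 2; 0 0 0 1]
T3·…·T1 = [1/2 0 0 -3; 0 3 0 3; 0 0 1 -2; 0 0 0 1]
T4·…·T1 = [1/2 0 0 -3; 0 3 0 3; 0 0 -1 2; 0 0 0 1]
T5·…·T1 = [1/2 0 0 -1; 0 3 0 -2; 0 0 -1 3; 0 0 0 1]
T6·…·T1 = [3/4 0 0 -3/2; 0 9 0 -6; 0 0 2 -6; 0 0 0 1]
det M = 27/2; M⁻¹ = [4/3 0 0 2; 0 1/9 0 2/3; 0 0 1/2 3; 0 0 0 1]
M⁻¹ · (3/2, -6, -8)ᵀ = (4, 0, -1)ᵀ

p = (4, 0, -1)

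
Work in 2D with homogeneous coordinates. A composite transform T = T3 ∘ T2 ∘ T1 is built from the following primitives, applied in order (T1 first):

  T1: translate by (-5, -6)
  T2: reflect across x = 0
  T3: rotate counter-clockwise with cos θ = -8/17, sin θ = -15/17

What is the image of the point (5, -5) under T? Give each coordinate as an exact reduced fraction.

T(p) = (-165/17, 88/17)

T1 translate by (-5, -6): (5, -5) → (0, -11)
T2 reflect across x = 0: (0, -11) → (0, -11)
T3 rotate counter-clockwise with cos θ = -8/17, sin θ = -15/17: (0, -11) → (-165/17, 88/17)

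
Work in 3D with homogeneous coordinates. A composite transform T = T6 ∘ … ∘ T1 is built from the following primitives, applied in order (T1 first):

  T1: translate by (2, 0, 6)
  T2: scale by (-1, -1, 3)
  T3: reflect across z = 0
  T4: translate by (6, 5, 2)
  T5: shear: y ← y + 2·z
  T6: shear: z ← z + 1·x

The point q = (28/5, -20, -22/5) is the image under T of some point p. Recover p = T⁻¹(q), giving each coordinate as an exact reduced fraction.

T1 = [1 0 0 2; 0 1 0 0; 0 0 1 6; 0 0 0 1]
T2·T1 = [-1 0 0 -2; 0 -1 0 0; 0 0 3 18; 0 0 0 1]
T3·…·T1 = [-1 0 0 -2; 0 -1 0 0; 0 0 -3 -18; 0 0 0 1]
T4·…·T1 = [-1 0 0 4; 0 -1 0 5; 0 0 -3 -16; 0 0 0 1]
T5·…·T1 = [-1 0 0 4; 0 -1 -6 -27; 0 0 -3 -16; 0 0 0 1]
T6·…·T1 = [-1 0 0 4; 0 -1 -6 -27; -1 0 -3 -12; 0 0 0 1]
det M = -3; M⁻¹ = [-1 0 0 4; -2 -1 2 5; 1/3 0 -1/3 -16/3; 0 0 0 1]
M⁻¹ · (28/5, -20, -22/5)ᵀ = (-8/5, 5, -2)ᵀ

p = (-8/5, 5, -2)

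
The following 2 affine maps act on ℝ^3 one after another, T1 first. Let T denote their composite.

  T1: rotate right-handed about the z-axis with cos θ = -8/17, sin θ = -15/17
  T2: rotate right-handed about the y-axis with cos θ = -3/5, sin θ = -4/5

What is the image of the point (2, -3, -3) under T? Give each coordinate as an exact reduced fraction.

T1 rotate right-handed about the z-axis with cos θ = -8/17, sin θ = -15/17: (2, -3, -3) → (-61/17, -6/17, -3)
T2 rotate right-handed about the y-axis with cos θ = -3/5, sin θ = -4/5: (-61/17, -6/17, -3) → (387/85, -6/17, -91/85)

T(p) = (387/85, -6/17, -91/85)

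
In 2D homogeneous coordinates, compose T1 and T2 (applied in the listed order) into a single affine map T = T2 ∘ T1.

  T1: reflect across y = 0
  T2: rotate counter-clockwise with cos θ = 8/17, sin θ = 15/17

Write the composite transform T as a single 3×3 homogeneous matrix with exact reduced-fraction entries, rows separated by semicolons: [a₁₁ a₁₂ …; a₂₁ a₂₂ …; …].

T1 = [1 0 0; 0 -1 0; 0 0 1]
T2·T1 = [8/17 15/17 0; 15/17 -8/17 0; 0 0 1]

T = [8/17 15/17 0; 15/17 -8/17 0; 0 0 1]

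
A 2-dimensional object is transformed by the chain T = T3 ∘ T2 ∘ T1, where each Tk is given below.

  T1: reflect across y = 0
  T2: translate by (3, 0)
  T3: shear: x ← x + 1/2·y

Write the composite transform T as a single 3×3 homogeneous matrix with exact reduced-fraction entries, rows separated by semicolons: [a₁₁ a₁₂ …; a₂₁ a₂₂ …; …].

T = [1 -1/2 3; 0 -1 0; 0 0 1]

T1 = [1 0 0; 0 -1 0; 0 0 1]
T2·T1 = [1 0 3; 0 -1 0; 0 0 1]
T3·…·T1 = [1 -1/2 3; 0 -1 0; 0 0 1]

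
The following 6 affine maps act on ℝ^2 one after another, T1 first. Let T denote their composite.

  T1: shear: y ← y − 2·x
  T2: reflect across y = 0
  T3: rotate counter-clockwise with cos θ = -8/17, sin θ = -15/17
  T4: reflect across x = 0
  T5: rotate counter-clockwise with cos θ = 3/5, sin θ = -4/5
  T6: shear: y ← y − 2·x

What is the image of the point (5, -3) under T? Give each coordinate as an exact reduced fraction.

T1 shear: y ← y − 2·x: (5, -3) → (5, -13)
T2 reflect across y = 0: (5, -13) → (5, 13)
T3 rotate counter-clockwise with cos θ = -8/17, sin θ = -15/17: (5, 13) → (155/17, -179/17)
T4 reflect across x = 0: (155/17, -179/17) → (-155/17, -179/17)
T5 rotate counter-clockwise with cos θ = 3/5, sin θ = -4/5: (-155/17, -179/17) → (-1181/85, 83/85)
T6 shear: y ← y − 2·x: (-1181/85, 83/85) → (-1181/85, 489/17)

T(p) = (-1181/85, 489/17)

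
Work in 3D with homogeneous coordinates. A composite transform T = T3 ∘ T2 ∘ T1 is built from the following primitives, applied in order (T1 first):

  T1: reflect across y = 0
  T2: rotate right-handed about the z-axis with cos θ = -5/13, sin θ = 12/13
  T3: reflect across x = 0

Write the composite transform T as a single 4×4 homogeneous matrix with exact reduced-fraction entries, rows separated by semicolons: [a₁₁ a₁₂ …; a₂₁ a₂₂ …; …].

T = [5/13 -12/13 0 0; 12/13 5/13 0 0; 0 0 1 0; 0 0 0 1]

T1 = [1 0 0 0; 0 -1 0 0; 0 0 1 0; 0 0 0 1]
T2·T1 = [-5/13 12/13 0 0; 12/13 5/13 0 0; 0 0 1 0; 0 0 0 1]
T3·…·T1 = [5/13 -12/13 0 0; 12/13 5/13 0 0; 0 0 1 0; 0 0 0 1]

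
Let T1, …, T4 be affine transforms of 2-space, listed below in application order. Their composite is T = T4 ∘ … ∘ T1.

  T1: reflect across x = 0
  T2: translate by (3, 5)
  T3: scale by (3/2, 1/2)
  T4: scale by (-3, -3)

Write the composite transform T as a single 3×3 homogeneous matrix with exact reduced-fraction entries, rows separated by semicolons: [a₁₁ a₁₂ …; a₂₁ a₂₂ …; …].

T = [9/2 0 -27/2; 0 -3/2 -15/2; 0 0 1]

T1 = [-1 0 0; 0 1 0; 0 0 1]
T2·T1 = [-1 0 3; 0 1 5; 0 0 1]
T3·…·T1 = [-3/2 0 9/2; 0 1/2 5/2; 0 0 1]
T4·…·T1 = [9/2 0 -27/2; 0 -3/2 -15/2; 0 0 1]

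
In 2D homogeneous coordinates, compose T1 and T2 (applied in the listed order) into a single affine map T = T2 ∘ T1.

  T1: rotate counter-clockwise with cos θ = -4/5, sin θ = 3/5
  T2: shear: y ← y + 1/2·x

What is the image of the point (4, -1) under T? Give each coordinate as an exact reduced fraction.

T1 rotate counter-clockwise with cos θ = -4/5, sin θ = 3/5: (4, -1) → (-13/5, 16/5)
T2 shear: y ← y + 1/2·x: (-13/5, 16/5) → (-13/5, 19/10)

T(p) = (-13/5, 19/10)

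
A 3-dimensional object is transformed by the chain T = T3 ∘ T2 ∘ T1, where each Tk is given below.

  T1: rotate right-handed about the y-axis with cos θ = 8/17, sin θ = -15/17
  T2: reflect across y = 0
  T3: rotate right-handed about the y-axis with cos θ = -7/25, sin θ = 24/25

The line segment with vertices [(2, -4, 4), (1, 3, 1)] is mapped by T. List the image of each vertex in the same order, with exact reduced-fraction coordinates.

image vertices: (1796/425, 4, 622/425), (601/425, -3, 7/425)

T1 rotate right-handed about the y-axis with cos θ = 8/17, sin θ = -15/17: (2, -4, 4) → (-44/17, -4, 62/17); (1, 3, 1) → (-7/17, 3, 23/17)
T2 reflect across y = 0: (-44/17, -4, 62/17) → (-44/17, 4, 62/17); (-7/17, 3, 23/17) → (-7/17, -3, 23/17)
T3 rotate right-handed about the y-axis with cos θ = -7/25, sin θ = 24/25: (-44/17, 4, 62/17) → (1796/425, 4, 622/425); (-7/17, -3, 23/17) → (601/425, -3, 7/425)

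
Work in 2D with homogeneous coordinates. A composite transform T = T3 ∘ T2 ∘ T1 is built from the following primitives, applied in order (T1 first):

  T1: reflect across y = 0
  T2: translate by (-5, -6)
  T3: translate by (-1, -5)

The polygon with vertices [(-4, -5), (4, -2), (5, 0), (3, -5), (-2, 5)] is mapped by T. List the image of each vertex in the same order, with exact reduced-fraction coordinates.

T1 reflect across y = 0: (-4, -5) → (-4, 5); (4, -2) → (4, 2); (5, 0) → (5, 0); (3, -5) → (3, 5); (-2, 5) → (-2, -5)
T2 translate by (-5, -6): (-4, 5) → (-9, -1); (4, 2) → (-1, -4); (5, 0) → (0, -6); (3, 5) → (-2, -1); (-2, -5) → (-7, -11)
T3 translate by (-1, -5): (-9, -1) → (-10, -6); (-1, -4) → (-2, -9); (0, -6) → (-1, -11); (-2, -1) → (-3, -6); (-7, -11) → (-8, -16)

image vertices: (-10, -6), (-2, -9), (-1, -11), (-3, -6), (-8, -16)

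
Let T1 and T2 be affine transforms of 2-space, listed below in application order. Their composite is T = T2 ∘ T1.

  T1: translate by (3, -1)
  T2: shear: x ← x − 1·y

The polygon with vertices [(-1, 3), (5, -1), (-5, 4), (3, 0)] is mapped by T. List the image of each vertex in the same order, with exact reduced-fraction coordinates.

T1 translate by (3, -1): (-1, 3) → (2, 2); (5, -1) → (8, -2); (-5, 4) → (-2, 3); (3, 0) → (6, -1)
T2 shear: x ← x − 1·y: (2, 2) → (0, 2); (8, -2) → (10, -2); (-2, 3) → (-5, 3); (6, -1) → (7, -1)

image vertices: (0, 2), (10, -2), (-5, 3), (7, -1)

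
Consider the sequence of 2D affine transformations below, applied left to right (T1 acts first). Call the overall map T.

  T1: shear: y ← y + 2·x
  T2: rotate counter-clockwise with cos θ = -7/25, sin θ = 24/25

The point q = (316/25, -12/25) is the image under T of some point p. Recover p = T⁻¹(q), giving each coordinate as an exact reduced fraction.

T1 = [1 0 0; 2 1 0; 0 0 1]
T2·T1 = [-11/5 -24/25 0; 2/5 -7/25 0; 0 0 1]
det M = 1; M⁻¹ = [-7/25 24/25 0; -2/5 -11/5 0; 0 0 1]
M⁻¹ · (316/25, -12/25)ᵀ = (-4, -4)ᵀ

p = (-4, -4)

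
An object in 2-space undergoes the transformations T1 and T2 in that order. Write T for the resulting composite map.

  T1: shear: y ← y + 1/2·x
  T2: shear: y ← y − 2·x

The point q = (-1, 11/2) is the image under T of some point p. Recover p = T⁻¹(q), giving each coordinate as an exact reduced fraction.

T1 = [1 0 0; 1/2 1 0; 0 0 1]
T2·T1 = [1 0 0; -3/2 1 0; 0 0 1]
det M = 1; M⁻¹ = [1 0 0; 3/2 1 0; 0 0 1]
M⁻¹ · (-1, 11/2)ᵀ = (-1, 4)ᵀ

p = (-1, 4)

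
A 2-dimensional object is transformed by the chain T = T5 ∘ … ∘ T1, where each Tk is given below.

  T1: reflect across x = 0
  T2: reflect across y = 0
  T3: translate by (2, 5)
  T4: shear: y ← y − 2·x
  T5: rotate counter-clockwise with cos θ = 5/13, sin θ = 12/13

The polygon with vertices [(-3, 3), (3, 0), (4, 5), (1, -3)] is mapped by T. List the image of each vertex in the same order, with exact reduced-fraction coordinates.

T1 reflect across x = 0: (-3, 3) → (3, 3); (3, 0) → (-3, 0); (4, 5) → (-4, 5); (1, -3) → (-1, -3)
T2 reflect across y = 0: (3, 3) → (3, -3); (-3, 0) → (-3, 0); (-4, 5) → (-4, -5); (-1, -3) → (-1, 3)
T3 translate by (2, 5): (3, -3) → (5, 2); (-3, 0) → (-1, 5); (-4, -5) → (-2, 0); (-1, 3) → (1, 8)
T4 shear: y ← y − 2·x: (5, 2) → (5, -8); (-1, 5) → (-1, 7); (-2, 0) → (-2, 4); (1, 8) → (1, 6)
T5 rotate counter-clockwise with cos θ = 5/13, sin θ = 12/13: (5, -8) → (121/13, 20/13); (-1, 7) → (-89/13, 23/13); (-2, 4) → (-58/13, -4/13); (1, 6) → (-67/13, 42/13)

image vertices: (121/13, 20/13), (-89/13, 23/13), (-58/13, -4/13), (-67/13, 42/13)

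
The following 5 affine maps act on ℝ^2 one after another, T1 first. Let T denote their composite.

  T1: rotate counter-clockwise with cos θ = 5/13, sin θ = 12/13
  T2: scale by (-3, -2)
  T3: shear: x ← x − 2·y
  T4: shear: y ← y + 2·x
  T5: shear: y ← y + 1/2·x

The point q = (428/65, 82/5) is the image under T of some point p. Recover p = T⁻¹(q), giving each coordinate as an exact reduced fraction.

p = (-4/5, 2)

T1 = [5/13 -12/13 0; 12/13 5/13 0; 0 0 1]
T2·T1 = [-15/13 36/13 0; -24/13 -10/13 0; 0 0 1]
T3·…·T1 = [33/13 56/13 0; -24/13 -10/13 0; 0 0 1]
T4·…·T1 = [33/13 56/13 0; 42/13 102/13 0; 0 0 1]
T5·…·T1 = [33/13 56/13 0; 9/2 10 0; 0 0 1]
det M = 6; M⁻¹ = [5/3 -28/39 0; -3/4 11/26 0; 0 0 1]
M⁻¹ · (428/65, 82/5)ᵀ = (-4/5, 2)ᵀ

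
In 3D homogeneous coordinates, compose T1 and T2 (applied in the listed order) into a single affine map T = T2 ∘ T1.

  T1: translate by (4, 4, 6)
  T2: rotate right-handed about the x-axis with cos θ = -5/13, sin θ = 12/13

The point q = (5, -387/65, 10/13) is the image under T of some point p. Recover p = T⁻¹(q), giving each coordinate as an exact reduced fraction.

p = (1, -1, -4/5)

T1 = [1 0 0 4; 0 1 0 4; 0 0 1 6; 0 0 0 1]
T2·T1 = [1 0 0 4; 0 -5/13 -12/13 -92/13; 0 12/13 -5/13 18/13; 0 0 0 1]
det M = 1; M⁻¹ = [1 0 0 -4; 0 -5/13 12/13 -4; 0 -12/13 -5/13 -6; 0 0 0 1]
M⁻¹ · (5, -387/65, 10/13)ᵀ = (1, -1, -4/5)ᵀ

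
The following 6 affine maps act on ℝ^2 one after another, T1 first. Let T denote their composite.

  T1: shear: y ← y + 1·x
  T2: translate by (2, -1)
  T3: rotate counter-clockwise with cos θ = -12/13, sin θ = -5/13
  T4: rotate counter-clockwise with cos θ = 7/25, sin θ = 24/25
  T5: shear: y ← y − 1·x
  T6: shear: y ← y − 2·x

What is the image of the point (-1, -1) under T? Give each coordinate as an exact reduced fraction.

T1 shear: y ← y + 1·x: (-1, -1) → (-1, -2)
T2 translate by (2, -1): (-1, -2) → (1, -3)
T3 rotate counter-clockwise with cos θ = -12/13, sin θ = -5/13: (1, -3) → (-27/13, 31/13)
T4 rotate counter-clockwise with cos θ = 7/25, sin θ = 24/25: (-27/13, 31/13) → (-933/325, -431/325)
T5 shear: y ← y − 1·x: (-933/325, -431/325) → (-933/325, 502/325)
T6 shear: y ← y − 2·x: (-933/325, 502/325) → (-933/325, 2368/325)

T(p) = (-933/325, 2368/325)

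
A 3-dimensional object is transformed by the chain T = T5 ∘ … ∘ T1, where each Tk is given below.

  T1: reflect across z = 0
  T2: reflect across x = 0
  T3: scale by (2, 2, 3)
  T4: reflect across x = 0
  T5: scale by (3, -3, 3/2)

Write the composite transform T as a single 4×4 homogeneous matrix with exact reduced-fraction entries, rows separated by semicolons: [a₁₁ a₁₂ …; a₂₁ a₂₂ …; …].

T1 = [1 0 0 0; 0 1 0 0; 0 0 -1 0; 0 0 0 1]
T2·T1 = [-1 0 0 0; 0 1 0 0; 0 0 -1 0; 0 0 0 1]
T3·…·T1 = [-2 0 0 0; 0 2 0 0; 0 0 -3 0; 0 0 0 1]
T4·…·T1 = [2 0 0 0; 0 2 0 0; 0 0 -3 0; 0 0 0 1]
T5·…·T1 = [6 0 0 0; 0 -6 0 0; 0 0 -9/2 0; 0 0 0 1]

T = [6 0 0 0; 0 -6 0 0; 0 0 -9/2 0; 0 0 0 1]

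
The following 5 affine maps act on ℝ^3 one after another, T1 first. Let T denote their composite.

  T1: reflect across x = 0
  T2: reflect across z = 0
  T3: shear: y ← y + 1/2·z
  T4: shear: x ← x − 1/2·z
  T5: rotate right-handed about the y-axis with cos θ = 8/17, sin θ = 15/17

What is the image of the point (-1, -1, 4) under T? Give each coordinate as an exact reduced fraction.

T(p) = (-36/17, -3, -77/17)

T1 reflect across x = 0: (-1, -1, 4) → (1, -1, 4)
T2 reflect across z = 0: (1, -1, 4) → (1, -1, -4)
T3 shear: y ← y + 1/2·z: (1, -1, -4) → (1, -3, -4)
T4 shear: x ← x − 1/2·z: (1, -3, -4) → (3, -3, -4)
T5 rotate right-handed about the y-axis with cos θ = 8/17, sin θ = 15/17: (3, -3, -4) → (-36/17, -3, -77/17)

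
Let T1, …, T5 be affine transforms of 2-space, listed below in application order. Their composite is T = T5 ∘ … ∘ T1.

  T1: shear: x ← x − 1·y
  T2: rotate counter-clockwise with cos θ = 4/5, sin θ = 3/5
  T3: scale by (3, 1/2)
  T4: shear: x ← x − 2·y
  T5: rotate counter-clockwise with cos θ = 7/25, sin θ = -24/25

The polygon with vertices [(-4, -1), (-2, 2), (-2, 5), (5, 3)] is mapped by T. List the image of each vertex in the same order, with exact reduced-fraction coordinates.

image vertices: (-254/125, 581/250), (-482/125, 1474/125), (-908/125, 6137/250), (69/125, 567/125)

T1 shear: x ← x − 1·y: (-4, -1) → (-3, -1); (-2, 2) → (-4, 2); (-2, 5) → (-7, 5); (5, 3) → (2, 3)
T2 rotate counter-clockwise with cos θ = 4/5, sin θ = 3/5: (-3, -1) → (-9/5, -13/5); (-4, 2) → (-22/5, -4/5); (-7, 5) → (-43/5, -1/5); (2, 3) → (-1/5, 18/5)
T3 scale by (3, 1/2): (-9/5, -13/5) → (-27/5, -13/10); (-22/5, -4/5) → (-66/5, -2/5); (-43/5, -1/5) → (-129/5, -1/10); (-1/5, 18/5) → (-3/5, 9/5)
T4 shear: x ← x − 2·y: (-27/5, -13/10) → (-14/5, -13/10); (-66/5, -2/5) → (-62/5, -2/5); (-129/5, -1/10) → (-128/5, -1/10); (-3/5, 9/5) → (-21/5, 9/5)
T5 rotate counter-clockwise with cos θ = 7/25, sin θ = -24/25: (-14/5, -13/10) → (-254/125, 581/250); (-62/5, -2/5) → (-482/125, 1474/125); (-128/5, -1/10) → (-908/125, 6137/250); (-21/5, 9/5) → (69/125, 567/125)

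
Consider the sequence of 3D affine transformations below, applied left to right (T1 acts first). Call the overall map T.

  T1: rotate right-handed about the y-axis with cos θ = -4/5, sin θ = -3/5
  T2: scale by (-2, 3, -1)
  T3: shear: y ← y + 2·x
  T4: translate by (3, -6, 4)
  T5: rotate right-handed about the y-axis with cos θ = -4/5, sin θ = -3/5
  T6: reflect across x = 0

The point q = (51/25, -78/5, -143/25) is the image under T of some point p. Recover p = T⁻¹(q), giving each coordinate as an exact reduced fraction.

T1 = [-4/5 0 -3/5 0; 0 1 0 0; 3/5 0 -4/5 0; 0 0 0 1]
T2·T1 = [8/5 0 6/5 0; 0 3 0 0; -3/5 0 4/5 0; 0 0 0 1]
T3·…·T1 = [8/5 0 6/5 0; 16/5 3 12/5 0; -3/5 0 4/5 0; 0 0 0 1]
T4·…·T1 = [8/5 0 6/5 3; 16/5 3 12/5 -6; -3/5 0 4/5 4; 0 0 0 1]
T5·…·T1 = [-23/25 0 -36/25 -24/5; 16/5 3 12/5 -6; 36/25 0 2/25 -7/5; 0 0 0 1]
T6·…·T1 = [23/25 0 36/25 24/5; 16/5 3 12/5 -6; 36/25 0 2/25 -7/5; 0 0 0 1]
det M = -6; M⁻¹ = [-1/25 0 18/25 6/5; -8/15 1/3 -2/5 4; 18/25 0 -23/50 -41/10; 0 0 0 1]
M⁻¹ · (51/25, -78/5, -143/25)ᵀ = (-3, 0, 0)ᵀ

p = (-3, 0, 0)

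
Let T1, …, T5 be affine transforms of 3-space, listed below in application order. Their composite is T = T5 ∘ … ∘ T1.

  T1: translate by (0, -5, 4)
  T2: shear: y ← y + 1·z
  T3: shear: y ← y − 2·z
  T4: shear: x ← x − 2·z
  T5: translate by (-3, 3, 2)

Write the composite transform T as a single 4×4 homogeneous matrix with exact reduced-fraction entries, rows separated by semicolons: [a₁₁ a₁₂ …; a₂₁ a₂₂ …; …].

T1 = [1 0 0 0; 0 1 0 -5; 0 0 1 4; 0 0 0 1]
T2·T1 = [1 0 0 0; 0 1 1 -1; 0 0 1 4; 0 0 0 1]
T3·…·T1 = [1 0 0 0; 0 1 -1 -9; 0 0 1 4; 0 0 0 1]
T4·…·T1 = [1 0 -2 -8; 0 1 -1 -9; 0 0 1 4; 0 0 0 1]
T5·…·T1 = [1 0 -2 -11; 0 1 -1 -6; 0 0 1 6; 0 0 0 1]

T = [1 0 -2 -11; 0 1 -1 -6; 0 0 1 6; 0 0 0 1]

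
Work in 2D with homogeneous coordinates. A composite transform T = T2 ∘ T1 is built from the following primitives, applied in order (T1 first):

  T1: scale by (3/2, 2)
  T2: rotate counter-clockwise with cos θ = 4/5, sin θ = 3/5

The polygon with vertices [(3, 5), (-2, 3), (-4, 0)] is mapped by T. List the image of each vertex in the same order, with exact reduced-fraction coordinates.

T1 scale by (3/2, 2): (3, 5) → (9/2, 10); (-2, 3) → (-3, 6); (-4, 0) → (-6, 0)
T2 rotate counter-clockwise with cos θ = 4/5, sin θ = 3/5: (9/2, 10) → (-12/5, 107/10); (-3, 6) → (-6, 3); (-6, 0) → (-24/5, -18/5)

image vertices: (-12/5, 107/10), (-6, 3), (-24/5, -18/5)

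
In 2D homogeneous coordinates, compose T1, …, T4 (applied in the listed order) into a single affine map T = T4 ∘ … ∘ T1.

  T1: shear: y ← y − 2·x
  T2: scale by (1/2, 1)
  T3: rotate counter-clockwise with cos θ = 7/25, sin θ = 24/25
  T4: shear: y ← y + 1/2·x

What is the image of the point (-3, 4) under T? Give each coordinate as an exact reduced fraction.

T(p) = (-501/50, -73/20)

T1 shear: y ← y − 2·x: (-3, 4) → (-3, 10)
T2 scale by (1/2, 1): (-3, 10) → (-3/2, 10)
T3 rotate counter-clockwise with cos θ = 7/25, sin θ = 24/25: (-3/2, 10) → (-501/50, 34/25)
T4 shear: y ← y + 1/2·x: (-501/50, 34/25) → (-501/50, -73/20)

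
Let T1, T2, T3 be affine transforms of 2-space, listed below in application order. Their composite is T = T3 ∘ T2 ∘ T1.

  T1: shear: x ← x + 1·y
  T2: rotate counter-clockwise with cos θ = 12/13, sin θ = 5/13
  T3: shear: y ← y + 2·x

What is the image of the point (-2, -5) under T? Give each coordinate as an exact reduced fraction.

T1 shear: x ← x + 1·y: (-2, -5) → (-7, -5)
T2 rotate counter-clockwise with cos θ = 12/13, sin θ = 5/13: (-7, -5) → (-59/13, -95/13)
T3 shear: y ← y + 2·x: (-59/13, -95/13) → (-59/13, -213/13)

T(p) = (-59/13, -213/13)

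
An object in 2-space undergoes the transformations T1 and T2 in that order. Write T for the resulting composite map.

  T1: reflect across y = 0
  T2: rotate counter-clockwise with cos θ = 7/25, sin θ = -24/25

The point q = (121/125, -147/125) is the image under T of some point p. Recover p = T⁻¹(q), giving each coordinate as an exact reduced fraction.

p = (7/5, -3/5)

T1 = [1 0 0; 0 -1 0; 0 0 1]
T2·T1 = [7/25 -24/25 0; -24/25 -7/25 0; 0 0 1]
det M = -1; M⁻¹ = [7/25 -24/25 0; -24/25 -7/25 0; 0 0 1]
M⁻¹ · (121/125, -147/125)ᵀ = (7/5, -3/5)ᵀ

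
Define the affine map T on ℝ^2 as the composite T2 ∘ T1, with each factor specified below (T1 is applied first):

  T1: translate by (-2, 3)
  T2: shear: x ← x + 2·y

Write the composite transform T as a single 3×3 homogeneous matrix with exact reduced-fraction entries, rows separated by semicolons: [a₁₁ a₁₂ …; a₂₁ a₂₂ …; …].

T1 = [1 0 -2; 0 1 3; 0 0 1]
T2·T1 = [1 2 4; 0 1 3; 0 0 1]

T = [1 2 4; 0 1 3; 0 0 1]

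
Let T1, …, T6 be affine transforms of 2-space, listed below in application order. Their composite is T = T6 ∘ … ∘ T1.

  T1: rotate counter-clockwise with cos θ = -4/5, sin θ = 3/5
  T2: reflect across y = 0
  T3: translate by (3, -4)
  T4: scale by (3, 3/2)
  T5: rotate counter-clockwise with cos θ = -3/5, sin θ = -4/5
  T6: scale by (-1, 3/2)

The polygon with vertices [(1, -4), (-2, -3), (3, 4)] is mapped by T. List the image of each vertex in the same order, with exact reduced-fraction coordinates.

image vertices: (441/25, -603/100), (444/25, -801/50), (-3/25, 999/100)

T1 rotate counter-clockwise with cos θ = -4/5, sin θ = 3/5: (1, -4) → (8/5, 19/5); (-2, -3) → (17/5, 6/5); (3, 4) → (-24/5, -7/5)
T2 reflect across y = 0: (8/5, 19/5) → (8/5, -19/5); (17/5, 6/5) → (17/5, -6/5); (-24/5, -7/5) → (-24/5, 7/5)
T3 translate by (3, -4): (8/5, -19/5) → (23/5, -39/5); (17/5, -6/5) → (32/5, -26/5); (-24/5, 7/5) → (-9/5, -13/5)
T4 scale by (3, 3/2): (23/5, -39/5) → (69/5, -117/10); (32/5, -26/5) → (96/5, -39/5); (-9/5, -13/5) → (-27/5, -39/10)
T5 rotate counter-clockwise with cos θ = -3/5, sin θ = -4/5: (69/5, -117/10) → (-441/25, -201/50); (96/5, -39/5) → (-444/25, -267/25); (-27/5, -39/10) → (3/25, 333/50)
T6 scale by (-1, 3/2): (-441/25, -201/50) → (441/25, -603/100); (-444/25, -267/25) → (444/25, -801/50); (3/25, 333/50) → (-3/25, 999/100)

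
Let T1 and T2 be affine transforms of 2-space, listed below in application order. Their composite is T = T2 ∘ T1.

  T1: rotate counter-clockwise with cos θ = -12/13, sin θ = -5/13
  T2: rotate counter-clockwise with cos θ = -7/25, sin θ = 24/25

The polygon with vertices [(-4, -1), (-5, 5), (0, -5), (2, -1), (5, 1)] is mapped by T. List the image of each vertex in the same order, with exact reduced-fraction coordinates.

image vertices: (-1069/325, 808/325), (49/65, 457/65), (-253/65, -204/65), (31/65, -142/65), (1273/325, -1061/325)

T1 rotate counter-clockwise with cos θ = -12/13, sin θ = -5/13: (-4, -1) → (43/13, 32/13); (-5, 5) → (85/13, -35/13); (0, -5) → (-25/13, 60/13); (2, -1) → (-29/13, 2/13); (5, 1) → (-55/13, -37/13)
T2 rotate counter-clockwise with cos θ = -7/25, sin θ = 24/25: (43/13, 32/13) → (-1069/325, 808/325); (85/13, -35/13) → (49/65, 457/65); (-25/13, 60/13) → (-253/65, -204/65); (-29/13, 2/13) → (31/65, -142/65); (-55/13, -37/13) → (1273/325, -1061/325)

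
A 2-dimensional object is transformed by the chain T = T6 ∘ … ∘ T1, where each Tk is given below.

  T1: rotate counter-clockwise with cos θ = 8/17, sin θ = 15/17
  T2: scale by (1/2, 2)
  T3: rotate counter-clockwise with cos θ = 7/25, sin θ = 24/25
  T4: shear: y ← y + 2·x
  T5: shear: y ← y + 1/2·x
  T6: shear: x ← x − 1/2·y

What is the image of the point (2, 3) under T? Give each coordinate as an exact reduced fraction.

T(p) = (751/680, -25303/1700)

T1 rotate counter-clockwise with cos θ = 8/17, sin θ = 15/17: (2, 3) → (-29/17, 54/17)
T2 scale by (1/2, 2): (-29/17, 54/17) → (-29/34, 108/17)
T3 rotate counter-clockwise with cos θ = 7/25, sin θ = 24/25: (-29/34, 108/17) → (-5387/850, 24/25)
T4 shear: y ← y + 2·x: (-5387/850, 24/25) → (-5387/850, -4979/425)
T5 shear: y ← y + 1/2·x: (-5387/850, -4979/425) → (-5387/850, -25303/1700)
T6 shear: x ← x − 1/2·y: (-5387/850, -25303/1700) → (751/680, -25303/1700)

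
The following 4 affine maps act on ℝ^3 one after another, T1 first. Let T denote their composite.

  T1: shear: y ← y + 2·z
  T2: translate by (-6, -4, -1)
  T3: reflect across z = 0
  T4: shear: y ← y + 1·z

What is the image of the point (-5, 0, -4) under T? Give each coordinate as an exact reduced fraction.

T(p) = (-11, -7, 5)

T1 shear: y ← y + 2·z: (-5, 0, -4) → (-5, -8, -4)
T2 translate by (-6, -4, -1): (-5, -8, -4) → (-11, -12, -5)
T3 reflect across z = 0: (-11, -12, -5) → (-11, -12, 5)
T4 shear: y ← y + 1·z: (-11, -12, 5) → (-11, -7, 5)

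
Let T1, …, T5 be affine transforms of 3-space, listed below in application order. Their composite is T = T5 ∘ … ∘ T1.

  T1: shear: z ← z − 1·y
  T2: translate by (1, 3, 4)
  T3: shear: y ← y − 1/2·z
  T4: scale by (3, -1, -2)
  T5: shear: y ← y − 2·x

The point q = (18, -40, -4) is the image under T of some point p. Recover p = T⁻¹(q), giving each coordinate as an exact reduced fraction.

T1 = [1 0 0 0; 0 1 0 0; 0 -1 1 0; 0 0 0 1]
T2·T1 = [1 0 0 1; 0 1 0 3; 0 -1 1 4; 0 0 0 1]
T3·…·T1 = [1 0 0 1; 0 3/2 -1/2 1; 0 -1 1 4; 0 0 0 1]
T4·…·T1 = [3 0 0 3; 0 -3/2 1/2 -1; 0 2 -2 -8; 0 0 0 1]
T5·…·T1 = [3 0 0 3; -6 -3/2 1/2 -7; 0 2 -2 -8; 0 0 0 1]
det M = 6; M⁻¹ = [1/3 0 0 -1; -2 -1 -1/4 -3; -2 -1 -3/4 -7; 0 0 0 1]
M⁻¹ · (18, -40, -4)ᵀ = (5, 2, 0)ᵀ

p = (5, 2, 0)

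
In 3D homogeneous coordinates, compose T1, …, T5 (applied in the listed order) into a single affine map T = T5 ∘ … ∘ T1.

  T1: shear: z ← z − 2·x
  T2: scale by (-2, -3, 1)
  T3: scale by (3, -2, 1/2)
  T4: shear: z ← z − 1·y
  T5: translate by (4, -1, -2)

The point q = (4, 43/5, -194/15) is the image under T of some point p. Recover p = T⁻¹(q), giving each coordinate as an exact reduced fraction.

T1 = [1 0 0 0; 0 1 0 0; -2 0 1 0; 0 0 0 1]
T2·T1 = [-2 0 0 0; 0 -3 0 0; -2 0 1 0; 0 0 0 1]
T3·…·T1 = [-6 0 0 0; 0 6 0 0; -1 0 1/2 0; 0 0 0 1]
T4·…·T1 = [-6 0 0 0; 0 6 0 0; -1 -6 1/2 0; 0 0 0 1]
T5·…·T1 = [-6 0 0 4; 0 6 0 -1; -1 -6 1/2 -2; 0 0 0 1]
det M = -18; M⁻¹ = [-1/6 0 0 2/3; 0 1/6 0 1/6; -1/3 2 2 22/3; 0 0 0 1]
M⁻¹ · (4, 43/5, -194/15)ᵀ = (0, 8/5, -8/3)ᵀ

p = (0, 8/5, -8/3)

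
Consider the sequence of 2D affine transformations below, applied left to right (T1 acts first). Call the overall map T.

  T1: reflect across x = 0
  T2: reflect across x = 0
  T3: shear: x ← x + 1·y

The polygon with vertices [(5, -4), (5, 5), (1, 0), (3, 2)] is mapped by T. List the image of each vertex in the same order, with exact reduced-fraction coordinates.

image vertices: (1, -4), (10, 5), (1, 0), (5, 2)

T1 reflect across x = 0: (5, -4) → (-5, -4); (5, 5) → (-5, 5); (1, 0) → (-1, 0); (3, 2) → (-3, 2)
T2 reflect across x = 0: (-5, -4) → (5, -4); (-5, 5) → (5, 5); (-1, 0) → (1, 0); (-3, 2) → (3, 2)
T3 shear: x ← x + 1·y: (5, -4) → (1, -4); (5, 5) → (10, 5); (1, 0) → (1, 0); (3, 2) → (5, 2)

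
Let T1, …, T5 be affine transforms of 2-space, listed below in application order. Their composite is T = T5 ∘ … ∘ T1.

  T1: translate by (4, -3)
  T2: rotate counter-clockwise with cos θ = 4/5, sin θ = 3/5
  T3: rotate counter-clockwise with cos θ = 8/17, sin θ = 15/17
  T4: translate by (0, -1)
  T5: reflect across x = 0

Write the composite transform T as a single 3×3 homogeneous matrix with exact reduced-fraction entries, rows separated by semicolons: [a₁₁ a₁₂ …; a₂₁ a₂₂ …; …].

T1 = [1 0 4; 0 1 -3; 0 0 1]
T2·T1 = [4/5 -3/5 5; 3/5 4/5 0; 0 0 1]
T3·…·T1 = [-13/85 -84/85 40/17; 84/85 -13/85 75/17; 0 0 1]
T4·…·T1 = [-13/85 -84/85 40/17; 84/85 -13/85 58/17; 0 0 1]
T5·…·T1 = [13/85 84/85 -40/17; 84/85 -13/85 58/17; 0 0 1]

T = [13/85 84/85 -40/17; 84/85 -13/85 58/17; 0 0 1]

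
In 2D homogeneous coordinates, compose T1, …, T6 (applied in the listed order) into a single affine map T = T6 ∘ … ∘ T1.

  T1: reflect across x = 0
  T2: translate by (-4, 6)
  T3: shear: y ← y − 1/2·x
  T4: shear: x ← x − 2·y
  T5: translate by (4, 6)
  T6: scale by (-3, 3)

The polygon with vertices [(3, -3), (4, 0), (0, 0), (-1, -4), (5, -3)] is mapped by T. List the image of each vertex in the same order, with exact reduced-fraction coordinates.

image vertices: (48, 75/2), (72, 48), (48, 42), (18, 57/2), (60, 81/2)

T1 reflect across x = 0: (3, -3) → (-3, -3); (4, 0) → (-4, 0); (0, 0) → (0, 0); (-1, -4) → (1, -4); (5, -3) → (-5, -3)
T2 translate by (-4, 6): (-3, -3) → (-7, 3); (-4, 0) → (-8, 6); (0, 0) → (-4, 6); (1, -4) → (-3, 2); (-5, -3) → (-9, 3)
T3 shear: y ← y − 1/2·x: (-7, 3) → (-7, 13/2); (-8, 6) → (-8, 10); (-4, 6) → (-4, 8); (-3, 2) → (-3, 7/2); (-9, 3) → (-9, 15/2)
T4 shear: x ← x − 2·y: (-7, 13/2) → (-20, 13/2); (-8, 10) → (-28, 10); (-4, 8) → (-20, 8); (-3, 7/2) → (-10, 7/2); (-9, 15/2) → (-24, 15/2)
T5 translate by (4, 6): (-20, 13/2) → (-16, 25/2); (-28, 10) → (-24, 16); (-20, 8) → (-16, 14); (-10, 7/2) → (-6, 19/2); (-24, 15/2) → (-20, 27/2)
T6 scale by (-3, 3): (-16, 25/2) → (48, 75/2); (-24, 16) → (72, 48); (-16, 14) → (48, 42); (-6, 19/2) → (18, 57/2); (-20, 27/2) → (60, 81/2)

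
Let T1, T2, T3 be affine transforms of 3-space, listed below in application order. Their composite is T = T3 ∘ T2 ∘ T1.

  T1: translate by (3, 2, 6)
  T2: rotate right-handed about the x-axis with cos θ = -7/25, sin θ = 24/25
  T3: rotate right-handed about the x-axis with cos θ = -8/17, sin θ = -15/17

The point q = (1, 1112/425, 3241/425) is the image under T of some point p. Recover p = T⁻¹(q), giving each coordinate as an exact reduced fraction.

T1 = [1 0 0 3; 0 1 0 2; 0 0 1 6; 0 0 0 1]
T2·T1 = [1 0 0 3; 0 -7/25 -24/25 -158/25; 0 24/25 -7/25 6/25; 0 0 0 1]
T3·…·T1 = [1 0 0 3; 0 416/425 87/425 1354/425; 0 -87/425 416/425 2322/425; 0 0 0 1]
det M = 1; M⁻¹ = [1 0 0 -3; 0 416/425 -87/425 -2; 0 87/425 416/425 -6; 0 0 0 1]
M⁻¹ · (1, 1112/425, 3241/425)ᵀ = (-2, -1, 2)ᵀ

p = (-2, -1, 2)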